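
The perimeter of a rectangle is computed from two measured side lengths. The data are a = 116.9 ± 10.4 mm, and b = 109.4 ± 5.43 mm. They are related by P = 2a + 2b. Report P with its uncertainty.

452.6 ± 23.5 mm

For a sum/difference, combine absolute errors in quadrature:
  (2·δa)² = 433;  (2·δb)² = 118
δP = √(551) = 23.5 mm
P = 452.6 mm.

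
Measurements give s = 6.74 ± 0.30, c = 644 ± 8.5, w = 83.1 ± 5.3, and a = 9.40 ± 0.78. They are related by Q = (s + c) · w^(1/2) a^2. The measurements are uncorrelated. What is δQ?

88800

Let u = s + c = 651. δu = √(δs² + δc²) = √(0.0900 + 72.2) = 8.51, so δu/u = 0.0131.
Q is then a monomial in u, w, a:
δQ/Q = √((δu/u)² + (½·δw/w)² + (2·δa/a)²) = √(0.000171 + 0.00102 + 0.0275) = 0.169
Q = 5.24e+05, so δQ = 0.169 × 5.24e+05 = 88800.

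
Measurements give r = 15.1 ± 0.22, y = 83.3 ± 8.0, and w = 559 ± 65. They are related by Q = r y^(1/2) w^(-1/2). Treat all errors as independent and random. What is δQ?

0.448

Products/powers → add relative errors in quadrature, weighted by exponent:
  (1·δr/r)² = (1×0.0146)² = 0.000212;  (½·δy/y)² = (0.5×0.0960)² = 0.00231;  (−½·δw/w)² = (-0.5×0.116)² = 0.00338
δQ/Q = √(0.00590) = 0.0768
Q = 5.83, so δQ = 0.0768 × 5.83 = 0.448.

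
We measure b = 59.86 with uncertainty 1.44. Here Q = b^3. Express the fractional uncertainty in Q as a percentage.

7.22%

Q is a product of powers, so relative uncertainties combine in quadrature:
  (3·δb/b)² = (3×0.0241)² = 0.00521
δQ/Q = √(0.00521) = 0.0722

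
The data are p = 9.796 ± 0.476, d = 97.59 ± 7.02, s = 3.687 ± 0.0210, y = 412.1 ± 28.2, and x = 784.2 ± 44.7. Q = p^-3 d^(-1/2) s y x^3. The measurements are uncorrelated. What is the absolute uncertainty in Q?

Products/powers → add relative errors in quadrature, weighted by exponent:
  (-3·δp/p)² = (-3×0.0486)² = 0.0212;  (−½·δd/d)² = (-0.5×0.0719)² = 0.00129;  (1·δs/s)² = (1×0.00570)² = 3.24e-05;  (1·δy/y)² = (1×0.0684)² = 0.00468;  (3·δx/x)² = (3×0.0570)² = 0.0292
δQ/Q = √(0.0565) = 0.238
Q = 7.891e+07, so δQ = 0.238 × 7.891e+07 = 1.88e+07.

1.88e+07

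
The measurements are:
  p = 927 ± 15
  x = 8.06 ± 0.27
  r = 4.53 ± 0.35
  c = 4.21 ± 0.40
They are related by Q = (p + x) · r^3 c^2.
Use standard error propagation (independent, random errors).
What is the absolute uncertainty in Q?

4.62e+05

Let u = p + x = 935. δu = √(δp² + δx²) = √(225 + 0.0729) = 15.0, so δu/u = 0.0160.
Q is then a monomial in u, r, c:
δQ/Q = √((δu/u)² + (3·δr/r)² + (2·δc/c)²) = √(0.000257 + 0.0537 + 0.0361) = 0.300
Q = 1.54e+06, so δQ = 0.300 × 1.54e+06 = 4.62e+05.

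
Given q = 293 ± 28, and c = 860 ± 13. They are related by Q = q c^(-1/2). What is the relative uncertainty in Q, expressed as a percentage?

Q is a product of powers, so relative uncertainties combine in quadrature:
  (1·δq/q)² = (1×0.0956)² = 0.00913;  (−½·δc/c)² = (-0.5×0.0151)² = 5.71e-05
δQ/Q = √(0.00919) = 0.0959

9.59%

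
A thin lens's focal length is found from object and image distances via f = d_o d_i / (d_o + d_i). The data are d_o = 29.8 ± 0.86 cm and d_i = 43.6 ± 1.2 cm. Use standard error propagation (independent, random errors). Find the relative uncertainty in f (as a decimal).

∂f/∂d_o = (d_i/(d_o+d_i))² = 0.353;  ∂f/∂d_i = (d_o/(d_o+d_i))² = 0.165
δf = √((∂f/∂d_o · δd_o)² + (∂f/∂d_i · δd_i)²) = √(0.0921 + 0.0391) = 0.362 cm
f = 17.7 cm, so δf/f = 0.362/17.7 = 0.0205.

0.0205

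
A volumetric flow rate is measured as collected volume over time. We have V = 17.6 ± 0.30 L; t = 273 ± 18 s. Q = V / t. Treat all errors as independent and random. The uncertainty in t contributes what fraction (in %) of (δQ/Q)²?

(δQ/Q)² = (1·δV/V)² + (-1·δt/t)²
  V term: (1×0.0170)² = 0.000291
  t term: (-1×0.0659)² = 0.00435
Total = 0.00464. Share from t = 0.00435/0.00464 = 0.937.

93.7%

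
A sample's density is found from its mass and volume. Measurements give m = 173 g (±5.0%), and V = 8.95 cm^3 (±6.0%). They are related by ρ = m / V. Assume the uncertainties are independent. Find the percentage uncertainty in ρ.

Relative error in a monomial: (δρ/ρ)² = Σ (nᵢ · δxᵢ/xᵢ)².
  (1·δm/m)² = (1×0.0500)² = 0.00250;  (-1·δV/V)² = (-1×0.0600)² = 0.00360
δρ/ρ = √(0.00610) = 0.0781

7.81%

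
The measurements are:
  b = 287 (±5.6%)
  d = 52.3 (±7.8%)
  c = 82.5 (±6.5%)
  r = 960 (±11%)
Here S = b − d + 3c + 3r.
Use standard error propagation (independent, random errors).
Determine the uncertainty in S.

318

Sums and differences: (δS)² = Σ (cᵢ δxᵢ)².
  (δb)² = 258;  (δd)² = 16.6;  (3·δc)² = 259;  (3·δr)² = 1e+05
δS = √(1.01e+05) = 318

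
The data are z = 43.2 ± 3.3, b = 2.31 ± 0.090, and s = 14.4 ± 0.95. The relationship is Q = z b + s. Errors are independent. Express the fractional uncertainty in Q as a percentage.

7.54%

Let p = z·b = 99.8. δp/p = √((1·δz/z)² + (1·δb/b)²) = √(0.00584 + 0.00152) = 0.0858, so δp = 8.56.
Q = p + s: δQ = √(δp² + δs²) = √(73.2 + 0.902) = 8.61
Q = 114, so δQ/Q = 8.61/114 = 0.0754.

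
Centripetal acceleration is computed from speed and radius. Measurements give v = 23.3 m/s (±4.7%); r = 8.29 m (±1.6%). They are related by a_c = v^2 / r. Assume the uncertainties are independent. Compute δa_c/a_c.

Products/powers → add relative errors in quadrature, weighted by exponent:
  (2·δv/v)² = (2×0.0470)² = 0.00884;  (-1·δr/r)² = (-1×0.0160)² = 0.000256
δa_c/a_c = √(0.00909) = 0.0954

0.0954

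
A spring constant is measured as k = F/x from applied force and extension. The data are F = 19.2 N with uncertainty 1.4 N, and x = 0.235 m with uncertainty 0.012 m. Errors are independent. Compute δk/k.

For a monomial k ∝ F, x^-1, fractional errors add in quadrature:
  (1·δF/F)² = (1×0.0729)² = 0.00532;  (-1·δx/x)² = (-1×0.0511)² = 0.00261
δk/k = √(0.00792) = 0.0890

0.0890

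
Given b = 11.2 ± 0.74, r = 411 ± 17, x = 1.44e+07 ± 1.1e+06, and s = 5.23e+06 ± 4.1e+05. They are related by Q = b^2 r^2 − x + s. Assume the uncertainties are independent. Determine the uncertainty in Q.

3.51e+06

Let p = b^2·r^2 = 2.12e+07. δp/p = √((2·δb/b)² + (2·δr/r)²) = √(0.0175 + 0.00684) = 0.156, so δp = 3.3e+06.
Q = p − x + s: δQ = √(δp² + δx² + δs²) = √(1.09e+13 + 1.21e+12 + 1.68e+11) = 3.51e+06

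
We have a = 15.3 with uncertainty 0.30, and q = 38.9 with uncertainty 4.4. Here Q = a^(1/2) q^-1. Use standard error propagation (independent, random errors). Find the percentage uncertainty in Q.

Products/powers → add relative errors in quadrature, weighted by exponent:
  (½·δa/a)² = (0.5×0.0196)² = 9.61e-05;  (-1·δq/q)² = (-1×0.113)² = 0.0128
δQ/Q = √(0.0129) = 0.114

11.4%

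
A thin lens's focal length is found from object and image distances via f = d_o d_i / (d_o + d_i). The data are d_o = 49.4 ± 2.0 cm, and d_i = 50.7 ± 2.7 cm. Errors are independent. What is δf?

0.834 cm

∂f/∂d_o = (d_i/(d_o+d_i))² = 0.257;  ∂f/∂d_i = (d_o/(d_o+d_i))² = 0.244
δf = √((∂f/∂d_o · δd_o)² + (∂f/∂d_i · δd_i)²) = √(0.263 + 0.432) = 0.834 cm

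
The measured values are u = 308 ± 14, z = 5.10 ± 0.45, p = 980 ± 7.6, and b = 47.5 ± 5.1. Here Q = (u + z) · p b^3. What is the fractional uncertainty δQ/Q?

Let w = u + z = 313. δw = √(δu² + δz²) = √(196 + 0.203) = 14.0, so δw/w = 0.0447.
Q is then a monomial in w, p, b:
δQ/Q = √((δw/w)² + (1·δp/p)² + (3·δb/b)²) = √(0.00200 + 6.01e-05 + 0.104) = 0.325

0.325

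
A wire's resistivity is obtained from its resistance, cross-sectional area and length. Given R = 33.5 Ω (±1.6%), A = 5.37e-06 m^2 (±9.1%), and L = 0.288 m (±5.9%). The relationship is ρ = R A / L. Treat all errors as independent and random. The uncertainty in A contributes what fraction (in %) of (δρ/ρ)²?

(δρ/ρ)² = (1·δR/R)² + (1·δA/A)² + (-1·δL/L)²
  R term: (1×0.0160)² = 0.000256
  A term: (1×0.0910)² = 0.00828
  L term: (-1×0.0590)² = 0.00348
Total = 0.0120. Share from A = 0.00828/0.0120 = 0.689.

68.9%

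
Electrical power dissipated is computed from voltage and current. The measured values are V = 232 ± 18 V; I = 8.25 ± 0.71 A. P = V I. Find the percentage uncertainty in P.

P is a product of powers, so relative uncertainties combine in quadrature:
  (1·δV/V)² = (1×0.0776)² = 0.00602;  (1·δI/I)² = (1×0.0861)² = 0.00741
δP/P = √(0.0134) = 0.116

11.6%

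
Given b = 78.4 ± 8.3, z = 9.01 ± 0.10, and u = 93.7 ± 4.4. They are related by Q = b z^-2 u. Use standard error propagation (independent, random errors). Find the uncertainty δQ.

Relative error in a monomial: (δQ/Q)² = Σ (nᵢ · δxᵢ/xᵢ)².
  (1·δb/b)² = (1×0.106)² = 0.0112;  (-2·δz/z)² = (-2×0.0111)² = 0.000493;  (1·δu/u)² = (1×0.0470)² = 0.00221
δQ/Q = √(0.0139) = 0.118
Q = 90.5, so δQ = 0.118 × 90.5 = 10.7.

10.7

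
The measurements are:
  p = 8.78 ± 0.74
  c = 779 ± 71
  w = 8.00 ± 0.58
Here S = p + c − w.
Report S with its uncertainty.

780 ± 71.0

S is a linear combination, so absolute uncertainties add in quadrature:
  (δp)² = 0.548;  (δc)² = 5040;  (δw)² = 0.336
δS = √(5040) = 71.0
S = 780.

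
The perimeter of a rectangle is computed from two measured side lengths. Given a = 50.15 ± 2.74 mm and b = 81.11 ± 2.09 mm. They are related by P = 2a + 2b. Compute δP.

Sums and differences: (δP)² = Σ (cᵢ δxᵢ)².
  (2·δa)² = 30.0;  (2·δb)² = 17.5
δP = √(47.5) = 6.89 mm

6.89 mm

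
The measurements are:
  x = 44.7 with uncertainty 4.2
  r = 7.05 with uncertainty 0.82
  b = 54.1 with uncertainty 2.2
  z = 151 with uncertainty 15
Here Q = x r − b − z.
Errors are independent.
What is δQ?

Let p = x·r = 315. δp/p = √((1·δx/x)² + (1·δr/r)²) = √(0.00883 + 0.0135) = 0.150, so δp = 47.1.
Q = p − b − z: δQ = √(δp² + δb² + δz²) = √(2220 + 4.84 + 225) = 49.5

49.5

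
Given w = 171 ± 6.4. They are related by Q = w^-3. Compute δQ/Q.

0.112

Since Q is a product/quotient, work with relative uncertainties:
  (-3·δw/w)² = (-3×0.0374)² = 0.0126
δQ/Q = √(0.0126) = 0.112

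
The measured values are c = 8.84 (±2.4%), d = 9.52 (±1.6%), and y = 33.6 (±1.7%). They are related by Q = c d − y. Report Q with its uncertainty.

Let p = c·d = 84.2. δp/p = √((1·δc/c)² + (1·δd/d)²) = √(0.000576 + 0.000256) = 0.0288, so δp = 2.43.
Q = p − y: δQ = √(δp² + δy²) = √(5.89 + 0.326) = 2.49
Q = 50.6.

50.6 ± 2.49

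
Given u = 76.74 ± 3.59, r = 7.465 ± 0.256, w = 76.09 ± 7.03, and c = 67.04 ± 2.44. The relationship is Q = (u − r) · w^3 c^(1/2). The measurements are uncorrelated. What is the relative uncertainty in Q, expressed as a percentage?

Let h = u − r = 69.27. δh = √(δu² + δr²) = √(12.9 + 0.0655) = 3.60, so δh/h = 0.0520.
Q is then a monomial in h, w, c:
δQ/Q = √((δh/h)² + (3·δw/w)² + (½·δc/c)²) = √(0.00270 + 0.0768 + 0.000331) = 0.283

28.3%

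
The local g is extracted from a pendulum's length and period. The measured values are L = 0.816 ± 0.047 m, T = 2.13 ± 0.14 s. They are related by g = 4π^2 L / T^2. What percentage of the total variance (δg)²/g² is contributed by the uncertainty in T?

(δg/g)² = (1·δL/L)² + (-2·δT/T)²
  L term: (1×0.0576)² = 0.00332
  T term: (-2×0.0657)² = 0.0173
Total = 0.0206. Share from T = 0.0173/0.0206 = 0.839.

83.9%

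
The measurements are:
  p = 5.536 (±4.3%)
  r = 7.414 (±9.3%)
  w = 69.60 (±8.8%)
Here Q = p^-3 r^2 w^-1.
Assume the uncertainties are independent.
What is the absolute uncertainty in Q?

Relative error in a monomial: (δQ/Q)² = Σ (nᵢ · δxᵢ/xᵢ)².
  (-3·δp/p)² = (-3×0.0430)² = 0.0166;  (2·δr/r)² = (2×0.0930)² = 0.0346;  (-1·δw/w)² = (-1×0.0880)² = 0.00774
δQ/Q = √(0.0590) = 0.243
Q = 0.004655, so δQ = 0.243 × 0.004655 = 0.00113.

0.00113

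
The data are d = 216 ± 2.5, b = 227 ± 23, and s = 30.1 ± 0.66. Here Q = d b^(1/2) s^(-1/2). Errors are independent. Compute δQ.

31.5

Relative error in a monomial: (δQ/Q)² = Σ (nᵢ · δxᵢ/xᵢ)².
  (1·δd/d)² = (1×0.0116)² = 0.000134;  (½·δb/b)² = (0.5×0.101)² = 0.00257;  (−½·δs/s)² = (-0.5×0.0219)² = 0.000120
δQ/Q = √(0.00282) = 0.0531
Q = 593, so δQ = 0.0531 × 593 = 31.5.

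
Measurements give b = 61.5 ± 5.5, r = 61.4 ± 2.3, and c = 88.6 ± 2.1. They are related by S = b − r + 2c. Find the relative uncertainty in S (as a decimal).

0.0411

Each term contributes (cᵢ δxᵢ)² to (δS)²:
  (δb)² = 30.2;  (δr)² = 5.29;  (2·δc)² = 17.6
δS = √(53.2) = 7.29
S = 177, so δS/S = 7.29/177 = 0.0411.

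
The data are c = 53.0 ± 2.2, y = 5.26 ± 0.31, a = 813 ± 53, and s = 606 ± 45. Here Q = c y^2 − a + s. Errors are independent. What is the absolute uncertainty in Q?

196

Let p = c·y^2 = 1470. δp/p = √((1·δc/c)² + (2·δy/y)²) = √(0.00172 + 0.0139) = 0.125, so δp = 183.
Q = p − a + s: δQ = √(δp² + δa² + δs²) = √(33600 + 2810 + 2020) = 196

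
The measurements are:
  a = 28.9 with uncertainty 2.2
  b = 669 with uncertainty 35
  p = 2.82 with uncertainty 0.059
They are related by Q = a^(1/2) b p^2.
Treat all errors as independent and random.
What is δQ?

2200

Relative error in a monomial: (δQ/Q)² = Σ (nᵢ · δxᵢ/xᵢ)².
  (½·δa/a)² = (0.5×0.0761)² = 0.00145;  (1·δb/b)² = (1×0.0523)² = 0.00274;  (2·δp/p)² = (2×0.0209)² = 0.00175
δQ/Q = √(0.00594) = 0.0771
Q = 28600, so δQ = 0.0771 × 28600 = 2200.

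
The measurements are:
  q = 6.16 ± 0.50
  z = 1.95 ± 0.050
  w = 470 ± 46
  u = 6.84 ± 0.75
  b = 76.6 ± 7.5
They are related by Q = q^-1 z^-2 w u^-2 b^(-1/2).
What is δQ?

For a monomial Q ∝ q^-1, z^-2, w, u^-2, b^(-1/2), fractional errors add in quadrature:
  (-1·δq/q)² = (-1×0.0812)² = 0.00659;  (-2·δz/z)² = (-2×0.0256)² = 0.00263;  (1·δw/w)² = (1×0.0979)² = 0.00958;  (-2·δu/u)² = (-2×0.110)² = 0.0481;  (−½·δb/b)² = (-0.5×0.0979)² = 0.00240
δQ/Q = √(0.0693) = 0.263
Q = 0.0490, so δQ = 0.263 × 0.0490 = 0.0129.

0.0129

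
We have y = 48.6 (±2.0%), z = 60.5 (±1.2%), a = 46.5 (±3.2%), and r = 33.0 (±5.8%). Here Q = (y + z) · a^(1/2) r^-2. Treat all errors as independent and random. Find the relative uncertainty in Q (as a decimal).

Let u = y + z = 109. δu = √(δy² + δz²) = √(0.945 + 0.527) = 1.21, so δu/u = 0.0111.
Q is then a monomial in u, a, r:
δQ/Q = √((δu/u)² + (½·δa/a)² + (-2·δr/r)²) = √(0.000124 + 0.000256 + 0.0135) = 0.118

0.118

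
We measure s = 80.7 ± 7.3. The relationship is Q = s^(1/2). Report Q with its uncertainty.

8.98 ± 0.406

Q ∝ s^(1/2), so δQ/Q = |½| · δs/s = 0.5 × 0.0905 = 0.0452.
Q = 8.98, so δQ = 0.0452 × 8.98 = 0.406.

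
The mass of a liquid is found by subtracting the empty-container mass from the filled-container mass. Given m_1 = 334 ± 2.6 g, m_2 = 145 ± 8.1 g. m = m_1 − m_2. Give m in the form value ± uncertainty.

m is a linear combination, so absolute uncertainties add in quadrature:
  (δm_1)² = 6.76;  (δm_2)² = 65.6
δm = √(72.4) = 8.51 g
m = 189 g.

189 ± 8.51 g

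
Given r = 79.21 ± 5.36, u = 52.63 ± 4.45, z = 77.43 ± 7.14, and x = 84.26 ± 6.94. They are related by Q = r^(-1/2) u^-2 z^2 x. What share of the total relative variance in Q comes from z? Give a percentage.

(δQ/Q)² = (−½·δr/r)² + (-2·δu/u)² + (2·δz/z)² + (1·δx/x)²
  r term: (-0.5×0.0677)² = 0.00114
  u term: (-2×0.0846)² = 0.0286
  z term: (2×0.0922)² = 0.0340
  x term: (1×0.0824)² = 0.00678
Total = 0.0705. Share from z = 0.0340/0.0705 = 0.482.

48.2%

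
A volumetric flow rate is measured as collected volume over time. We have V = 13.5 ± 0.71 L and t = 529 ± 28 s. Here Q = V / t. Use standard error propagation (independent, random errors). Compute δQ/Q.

0.0746

For a monomial Q ∝ V, t^-1, fractional errors add in quadrature:
  (1·δV/V)² = (1×0.0526)² = 0.00277;  (-1·δt/t)² = (-1×0.0529)² = 0.00280
δQ/Q = √(0.00557) = 0.0746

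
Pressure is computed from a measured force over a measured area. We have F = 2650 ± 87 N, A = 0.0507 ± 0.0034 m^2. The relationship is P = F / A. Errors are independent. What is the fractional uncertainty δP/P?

0.0747

Relative error in a monomial: (δP/P)² = Σ (nᵢ · δxᵢ/xᵢ)².
  (1·δF/F)² = (1×0.0328)² = 0.00108;  (-1·δA/A)² = (-1×0.0671)² = 0.00450
δP/P = √(0.00558) = 0.0747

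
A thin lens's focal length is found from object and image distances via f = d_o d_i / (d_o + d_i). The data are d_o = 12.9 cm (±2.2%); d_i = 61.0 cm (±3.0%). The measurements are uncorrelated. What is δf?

0.201 cm

∂f/∂d_o = (d_i/(d_o+d_i))² = 0.681;  ∂f/∂d_i = (d_o/(d_o+d_i))² = 0.0305
δf = √((∂f/∂d_o · δd_o)² + (∂f/∂d_i · δd_i)²) = √(0.0374 + 0.00311) = 0.201 cm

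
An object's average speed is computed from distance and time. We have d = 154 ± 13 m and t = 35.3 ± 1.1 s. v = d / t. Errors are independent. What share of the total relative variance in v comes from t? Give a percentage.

12.0%

(δv/v)² = (1·δd/d)² + (-1·δt/t)²
  d term: (1×0.0844)² = 0.00713
  t term: (-1×0.0312)² = 0.000971
Total = 0.00810. Share from t = 0.000971/0.00810 = 0.120.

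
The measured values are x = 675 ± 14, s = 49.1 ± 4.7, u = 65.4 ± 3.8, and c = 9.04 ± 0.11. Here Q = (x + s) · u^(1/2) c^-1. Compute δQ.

Let w = x + s = 724. δw = √(δx² + δs²) = √(196 + 22.1) = 14.8, so δw/w = 0.0204.
Q is then a monomial in w, u, c:
δQ/Q = √((δw/w)² + (½·δu/u)² + (-1·δc/c)²) = √(0.000416 + 0.000844 + 0.000148) = 0.0375
Q = 648, so δQ = 0.0375 × 648 = 24.3.

24.3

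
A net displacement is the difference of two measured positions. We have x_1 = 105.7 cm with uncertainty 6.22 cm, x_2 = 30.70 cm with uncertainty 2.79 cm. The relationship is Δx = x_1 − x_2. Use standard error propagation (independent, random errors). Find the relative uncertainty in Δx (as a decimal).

Absolute uncertainties add in quadrature for a linear combination:
  (δx_1)² = 38.7;  (δx_2)² = 7.78
δΔx = √(46.5) = 6.82 cm
Δx = 75.00 cm, so δΔx/Δx = 6.82/75.00 = 0.0909.

0.0909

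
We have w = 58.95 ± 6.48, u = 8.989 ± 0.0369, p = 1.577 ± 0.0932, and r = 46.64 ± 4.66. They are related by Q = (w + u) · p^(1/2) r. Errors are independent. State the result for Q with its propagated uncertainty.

3979 ± 562

Let h = w + u = 67.94. δh = √(δw² + δu²) = √(42.0 + 0.00136) = 6.48, so δh/h = 0.0954.
Q is then a monomial in h, p, r:
δQ/Q = √((δh/h)² + (½·δp/p)² + (1·δr/r)²) = √(0.00910 + 0.000873 + 0.00998) = 0.141
Q = 3979, so δQ = 0.141 × 3979 = 562.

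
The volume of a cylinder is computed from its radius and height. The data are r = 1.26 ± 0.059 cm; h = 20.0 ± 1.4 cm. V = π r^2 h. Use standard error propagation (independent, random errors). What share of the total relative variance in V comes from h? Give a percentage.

35.8%

(δV/V)² = (2·δr/r)² + (1·δh/h)²
  r term: (2×0.0468)² = 0.00877
  h term: (1×0.0700)² = 0.00490
Total = 0.0137. Share from h = 0.00490/0.0137 = 0.358.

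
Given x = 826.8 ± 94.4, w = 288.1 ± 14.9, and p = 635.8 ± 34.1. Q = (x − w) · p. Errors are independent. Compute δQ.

Let u = x − w = 538.7. δu = √(δx² + δw²) = √(8910 + 222) = 95.6, so δu/u = 0.177.
Q is then a monomial in u, p:
δQ/Q = √((δu/u)² + (1·δp/p)²) = √(0.0315 + 0.00288) = 0.185
Q = 342500, so δQ = 0.185 × 342500 = 63500.

63500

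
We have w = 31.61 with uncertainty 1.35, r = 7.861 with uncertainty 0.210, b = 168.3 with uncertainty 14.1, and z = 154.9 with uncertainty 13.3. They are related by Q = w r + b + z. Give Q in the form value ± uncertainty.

Let p = w·r = 248.5. δp/p = √((1·δw/w)² + (1·δr/r)²) = √(0.00182 + 0.000714) = 0.0504, so δp = 12.5.
Q = p + b + z: δQ = √(δp² + δb² + δz²) = √(157 + 199 + 177) = 23.1
Q = 571.7.

571.7 ± 23.1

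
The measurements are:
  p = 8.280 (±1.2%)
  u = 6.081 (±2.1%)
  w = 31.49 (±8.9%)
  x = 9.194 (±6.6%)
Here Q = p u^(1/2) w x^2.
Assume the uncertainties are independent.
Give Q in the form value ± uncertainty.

Relative error in a monomial: (δQ/Q)² = Σ (nᵢ · δxᵢ/xᵢ)².
  (1·δp/p)² = (1×0.0120)² = 0.000144;  (½·δu/u)² = (0.5×0.0210)² = 0.000110;  (1·δw/w)² = (1×0.0890)² = 0.00792;  (2·δx/x)² = (2×0.0660)² = 0.0174
δQ/Q = √(0.0256) = 0.160
Q = 54350, so δQ = 0.160 × 54350 = 8700.

54350 ± 8700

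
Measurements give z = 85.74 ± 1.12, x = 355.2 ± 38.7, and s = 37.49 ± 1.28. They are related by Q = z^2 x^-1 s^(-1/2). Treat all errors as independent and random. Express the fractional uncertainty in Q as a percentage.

Relative error in a monomial: (δQ/Q)² = Σ (nᵢ · δxᵢ/xᵢ)².
  (2·δz/z)² = (2×0.0131)² = 0.000683;  (-1·δx/x)² = (-1×0.109)² = 0.0119;  (−½·δs/s)² = (-0.5×0.0341)² = 0.000291
δQ/Q = √(0.0128) = 0.113

11.3%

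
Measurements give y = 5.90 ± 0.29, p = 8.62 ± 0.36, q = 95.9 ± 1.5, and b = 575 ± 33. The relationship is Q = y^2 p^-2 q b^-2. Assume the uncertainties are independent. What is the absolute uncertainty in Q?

Products/powers → add relative errors in quadrature, weighted by exponent:
  (2·δy/y)² = (2×0.0492)² = 0.00966;  (-2·δp/p)² = (-2×0.0418)² = 0.00698;  (1·δq/q)² = (1×0.0156)² = 0.000245;  (-2·δb/b)² = (-2×0.0574)² = 0.0132
δQ/Q = √(0.0301) = 0.173
Q = 0.000136, so δQ = 0.173 × 0.000136 = 2.36e-05.

2.36e-05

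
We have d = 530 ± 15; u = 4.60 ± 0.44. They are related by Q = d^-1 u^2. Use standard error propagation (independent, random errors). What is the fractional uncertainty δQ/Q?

0.193

For a monomial Q ∝ d^-1, u^2, fractional errors add in quadrature:
  (-1·δd/d)² = (-1×0.0283)² = 0.000801;  (2·δu/u)² = (2×0.0957)² = 0.0366
δQ/Q = √(0.0374) = 0.193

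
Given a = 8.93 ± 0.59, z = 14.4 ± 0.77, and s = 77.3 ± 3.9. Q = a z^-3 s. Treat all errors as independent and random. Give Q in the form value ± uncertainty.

0.231 ± 0.0418

Relative error in a monomial: (δQ/Q)² = Σ (nᵢ · δxᵢ/xᵢ)².
  (1·δa/a)² = (1×0.0661)² = 0.00437;  (-3·δz/z)² = (-3×0.0535)² = 0.0257;  (1·δs/s)² = (1×0.0505)² = 0.00255
δQ/Q = √(0.0326) = 0.181
Q = 0.231, so δQ = 0.181 × 0.231 = 0.0418.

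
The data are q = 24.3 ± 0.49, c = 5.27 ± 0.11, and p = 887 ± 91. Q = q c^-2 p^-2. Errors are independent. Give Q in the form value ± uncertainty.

For a monomial Q ∝ q, c^-2, p^-2, fractional errors add in quadrature:
  (1·δq/q)² = (1×0.0202)² = 0.000407;  (-2·δc/c)² = (-2×0.0209)² = 0.00174;  (-2·δp/p)² = (-2×0.103)² = 0.0421
δQ/Q = √(0.0443) = 0.210
Q = 1.11e-06, so δQ = 0.210 × 1.11e-06 = 2.34e-07.

(1.11 ± 0.234) × 10^-6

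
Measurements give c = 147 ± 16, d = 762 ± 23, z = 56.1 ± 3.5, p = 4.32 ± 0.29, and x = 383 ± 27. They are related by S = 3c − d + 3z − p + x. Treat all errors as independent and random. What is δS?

60.6

Each term contributes (cᵢ δxᵢ)² to (δS)²:
  (3·δc)² = 2300;  (δd)² = 529;  (3·δz)² = 110;  (δp)² = 0.0841;  (δx)² = 729
δS = √(3670) = 60.6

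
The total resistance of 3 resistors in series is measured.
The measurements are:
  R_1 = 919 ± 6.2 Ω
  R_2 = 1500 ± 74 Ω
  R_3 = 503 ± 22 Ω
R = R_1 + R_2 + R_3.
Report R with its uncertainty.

2920 ± 77.4 Ω

Absolute uncertainties add in quadrature for a linear combination:
  (δR_1)² = 38.4;  (δR_2)² = 5480;  (δR_3)² = 484
δR = √(6000) = 77.4 Ω
R = 2920 Ω.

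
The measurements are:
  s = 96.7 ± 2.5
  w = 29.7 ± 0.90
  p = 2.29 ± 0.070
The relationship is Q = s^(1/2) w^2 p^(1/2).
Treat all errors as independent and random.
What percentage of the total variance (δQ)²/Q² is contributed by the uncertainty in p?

(δQ/Q)² = (½·δs/s)² + (2·δw/w)² + (½·δp/p)²
  s term: (0.5×0.0259)² = 0.000167
  w term: (2×0.0303)² = 0.00367
  p term: (0.5×0.0306)² = 0.000234
Total = 0.00407. Share from p = 0.000234/0.00407 = 0.0573.

5.73%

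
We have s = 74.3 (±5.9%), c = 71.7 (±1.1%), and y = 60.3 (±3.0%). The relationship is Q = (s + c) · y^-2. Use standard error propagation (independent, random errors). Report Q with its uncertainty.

Let u = s + c = 146. δu = √(δs² + δc²) = √(19.2 + 0.622) = 4.45, so δu/u = 0.0305.
Q is then a monomial in u, y:
δQ/Q = √((δu/u)² + (-2·δy/y)²) = √(0.000931 + 0.00360) = 0.0673
Q = 0.0402, so δQ = 0.0673 × 0.0402 = 0.00270.

0.0402 ± 0.00270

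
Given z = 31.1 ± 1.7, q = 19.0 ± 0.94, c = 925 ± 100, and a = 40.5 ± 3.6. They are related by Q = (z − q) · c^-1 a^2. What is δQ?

Let u = z − q = 12.1. δu = √(δz² + δq²) = √(2.89 + 0.884) = 1.94, so δu/u = 0.161.
Q is then a monomial in u, c, a:
δQ/Q = √((δu/u)² + (-1·δc/c)² + (2·δa/a)²) = √(0.0258 + 0.0117 + 0.0316) = 0.263
Q = 21.5, so δQ = 0.263 × 21.5 = 5.64.

5.64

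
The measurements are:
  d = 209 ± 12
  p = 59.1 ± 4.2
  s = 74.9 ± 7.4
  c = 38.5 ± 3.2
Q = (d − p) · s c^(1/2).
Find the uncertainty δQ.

Let u = d − p = 150. δu = √(δd² + δp²) = √(144 + 17.6) = 12.7, so δu/u = 0.0848.
Q is then a monomial in u, s, c:
δQ/Q = √((δu/u)² + (1·δs/s)² + (½·δc/c)²) = √(0.00719 + 0.00976 + 0.00173) = 0.137
Q = 69700, so δQ = 0.137 × 69700 = 9520.

9520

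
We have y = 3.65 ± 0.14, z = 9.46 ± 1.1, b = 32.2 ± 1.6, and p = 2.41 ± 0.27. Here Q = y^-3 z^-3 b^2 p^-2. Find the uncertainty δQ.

0.00191

Relative error in a monomial: (δQ/Q)² = Σ (nᵢ · δxᵢ/xᵢ)².
  (-3·δy/y)² = (-3×0.0384)² = 0.0132;  (-3·δz/z)² = (-3×0.116)² = 0.122;  (2·δb/b)² = (2×0.0497)² = 0.00988;  (-2·δp/p)² = (-2×0.112)² = 0.0502
δQ/Q = √(0.195) = 0.442
Q = 0.00434, so δQ = 0.442 × 0.00434 = 0.00191.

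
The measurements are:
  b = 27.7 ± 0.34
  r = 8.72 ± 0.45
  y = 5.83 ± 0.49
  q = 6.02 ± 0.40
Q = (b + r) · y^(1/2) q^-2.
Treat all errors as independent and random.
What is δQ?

0.340

Let u = b + r = 36.4. δu = √(δb² + δr²) = √(0.116 + 0.203) = 0.564, so δu/u = 0.0155.
Q is then a monomial in u, y, q:
δQ/Q = √((δu/u)² + (½·δy/y)² + (-2·δq/q)²) = √(0.000240 + 0.00177 + 0.0177) = 0.140
Q = 2.43, so δQ = 0.140 × 2.43 = 0.340.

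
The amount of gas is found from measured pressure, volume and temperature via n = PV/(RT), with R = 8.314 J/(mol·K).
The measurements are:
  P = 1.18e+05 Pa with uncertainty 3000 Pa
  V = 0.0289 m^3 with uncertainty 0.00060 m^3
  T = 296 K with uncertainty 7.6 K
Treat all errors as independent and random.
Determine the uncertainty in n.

Since n is a product/quotient, work with relative uncertainties:
  (1·δP/P)² = (1×0.0254)² = 0.000646;  (1·δV/V)² = (1×0.0208)² = 0.000431;  (-1·δT/T)² = (-1×0.0257)² = 0.000659
δn/n = √(0.00174) = 0.0417
n = 1.39 mol, so δn = 0.0417 × 1.39 = 0.0577 mol.

0.0577 mol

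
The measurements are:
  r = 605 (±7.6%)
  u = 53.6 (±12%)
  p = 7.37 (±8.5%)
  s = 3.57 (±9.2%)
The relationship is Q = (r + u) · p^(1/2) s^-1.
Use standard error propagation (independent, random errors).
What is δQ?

61.8

Let w = r + u = 659. δw = √(δr² + δu²) = √(2110 + 41.4) = 46.4, so δw/w = 0.0705.
Q is then a monomial in w, p, s:
δQ/Q = √((δw/w)² + (½·δp/p)² + (-1·δs/s)²) = √(0.00497 + 0.00181 + 0.00846) = 0.123
Q = 501, so δQ = 0.123 × 501 = 61.8.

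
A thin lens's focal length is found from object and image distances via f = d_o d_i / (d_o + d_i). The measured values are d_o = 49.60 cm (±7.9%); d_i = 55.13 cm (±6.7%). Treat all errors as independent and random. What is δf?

1.37 cm

∂f/∂d_o = (d_i/(d_o+d_i))² = 0.277;  ∂f/∂d_i = (d_o/(d_o+d_i))² = 0.224
δf = √((∂f/∂d_o · δd_o)² + (∂f/∂d_i · δd_i)²) = √(1.18 + 0.686) = 1.37 cm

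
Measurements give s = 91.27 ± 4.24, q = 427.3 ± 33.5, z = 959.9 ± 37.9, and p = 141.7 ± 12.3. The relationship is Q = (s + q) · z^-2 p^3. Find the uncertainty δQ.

Let u = s + q = 518.6. δu = √(δs² + δq²) = √(18.0 + 1120) = 33.8, so δu/u = 0.0651.
Q is then a monomial in u, z, p:
δQ/Q = √((δu/u)² + (-2·δz/z)² + (3·δp/p)²) = √(0.00424 + 0.00624 + 0.0678) = 0.280
Q = 1601, so δQ = 0.280 × 1601 = 448.

448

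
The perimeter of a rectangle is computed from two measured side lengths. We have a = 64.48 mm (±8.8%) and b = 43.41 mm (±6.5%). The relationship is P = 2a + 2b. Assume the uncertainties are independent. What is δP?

Sums and differences: (δP)² = Σ (cᵢ δxᵢ)².
  (2·δa)² = 129;  (2·δb)² = 31.8
δP = √(161) = 12.7 mm

12.7 mm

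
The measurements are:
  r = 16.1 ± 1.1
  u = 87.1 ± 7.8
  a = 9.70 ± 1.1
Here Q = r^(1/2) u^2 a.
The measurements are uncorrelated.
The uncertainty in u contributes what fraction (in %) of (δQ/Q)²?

69.6%

(δQ/Q)² = (½·δr/r)² + (2·δu/u)² + (1·δa/a)²
  r term: (0.5×0.0683)² = 0.00117
  u term: (2×0.0896)² = 0.0321
  a term: (1×0.113)² = 0.0129
Total = 0.0461. Share from u = 0.0321/0.0461 = 0.696.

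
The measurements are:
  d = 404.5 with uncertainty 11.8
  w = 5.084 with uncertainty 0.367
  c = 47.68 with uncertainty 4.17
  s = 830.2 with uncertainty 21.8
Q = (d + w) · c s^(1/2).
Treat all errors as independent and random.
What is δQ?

Let u = d + w = 409.6. δu = √(δd² + δw²) = √(139 + 0.135) = 11.8, so δu/u = 0.0288.
Q is then a monomial in u, c, s:
δQ/Q = √((δu/u)² + (1·δc/c)² + (½·δs/s)²) = √(0.000831 + 0.00765 + 0.000172) = 0.0930
Q = 562700, so δQ = 0.0930 × 562700 = 52300.

52300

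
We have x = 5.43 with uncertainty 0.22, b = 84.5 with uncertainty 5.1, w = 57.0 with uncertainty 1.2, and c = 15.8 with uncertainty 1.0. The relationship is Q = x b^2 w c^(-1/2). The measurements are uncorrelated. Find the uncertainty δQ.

Since Q is a product/quotient, work with relative uncertainties:
  (1·δx/x)² = (1×0.0405)² = 0.00164;  (2·δb/b)² = (2×0.0604)² = 0.0146;  (1·δw/w)² = (1×0.0211)² = 0.000443;  (−½·δc/c)² = (-0.5×0.0633)² = 0.00100
δQ/Q = √(0.0177) = 0.133
Q = 5.56e+05, so δQ = 0.133 × 5.56e+05 = 73900.

73900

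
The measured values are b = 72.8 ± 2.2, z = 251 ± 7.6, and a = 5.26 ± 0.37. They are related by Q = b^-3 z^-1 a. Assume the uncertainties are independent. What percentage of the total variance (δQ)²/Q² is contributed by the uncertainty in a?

(δQ/Q)² = (-3·δb/b)² + (-1·δz/z)² + (1·δa/a)²
  b term: (-3×0.0302)² = 0.00822
  z term: (-1×0.0303)² = 0.000917
  a term: (1×0.0703)² = 0.00495
Total = 0.0141. Share from a = 0.00495/0.0141 = 0.351.

35.1%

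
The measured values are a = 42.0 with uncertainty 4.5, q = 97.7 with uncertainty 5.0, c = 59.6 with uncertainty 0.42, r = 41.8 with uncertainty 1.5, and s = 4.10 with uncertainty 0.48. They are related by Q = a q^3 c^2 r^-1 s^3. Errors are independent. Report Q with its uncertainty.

Each factor contributes (exponent × relative error)² to (δQ/Q)²:
  (1·δa/a)² = (1×0.107)² = 0.0115;  (3·δq/q)² = (3×0.0512)² = 0.0236;  (2·δc/c)² = (2×0.00705)² = 0.000199;  (-1·δr/r)² = (-1×0.0359)² = 0.00129;  (3·δs/s)² = (3×0.117)² = 0.123
δQ/Q = √(0.160) = 0.400
Q = 2.29e+11, so δQ = 0.400 × 2.29e+11 = 9.17e+10.

(2.29 ± 0.917) × 10^11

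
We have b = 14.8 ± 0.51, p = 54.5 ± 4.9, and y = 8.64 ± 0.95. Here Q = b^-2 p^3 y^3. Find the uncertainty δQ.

2.06e+05

For a monomial Q ∝ b^-2, p^3, y^3, fractional errors add in quadrature:
  (-2·δb/b)² = (-2×0.0345)² = 0.00475;  (3·δp/p)² = (3×0.0899)² = 0.0728;  (3·δy/y)² = (3×0.110)² = 0.109
δQ/Q = √(0.186) = 0.432
Q = 4.77e+05, so δQ = 0.432 × 4.77e+05 = 2.06e+05.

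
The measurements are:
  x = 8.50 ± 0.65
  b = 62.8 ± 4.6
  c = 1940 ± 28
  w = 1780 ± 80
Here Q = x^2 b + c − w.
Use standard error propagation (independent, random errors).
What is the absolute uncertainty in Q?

774

Let p = x^2·b = 4540. δp/p = √((2·δx/x)² + (1·δb/b)²) = √(0.0234 + 0.00537) = 0.170, so δp = 769.
Q = p + c − w: δQ = √(δp² + δc² + δw²) = √(5.92e+05 + 784 + 6400) = 774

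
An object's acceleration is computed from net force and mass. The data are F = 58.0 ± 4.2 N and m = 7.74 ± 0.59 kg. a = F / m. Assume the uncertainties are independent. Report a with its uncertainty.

Since a is a product/quotient, work with relative uncertainties:
  (1·δF/F)² = (1×0.0724)² = 0.00524;  (-1·δm/m)² = (-1×0.0762)² = 0.00581
δa/a = √(0.0111) = 0.105
a = 7.49 m/s^2, so δa = 0.105 × 7.49 = 0.788 m/s^2.

7.49 ± 0.788 m/s^2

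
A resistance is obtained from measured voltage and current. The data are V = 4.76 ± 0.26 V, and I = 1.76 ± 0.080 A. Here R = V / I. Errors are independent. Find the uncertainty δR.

R is a product of powers, so relative uncertainties combine in quadrature:
  (1·δV/V)² = (1×0.0546)² = 0.00298;  (-1·δI/I)² = (-1×0.0455)² = 0.00207
δR/R = √(0.00505) = 0.0711
R = 2.70 Ω, so δR = 0.0711 × 2.70 = 0.192 Ω.

0.192 Ω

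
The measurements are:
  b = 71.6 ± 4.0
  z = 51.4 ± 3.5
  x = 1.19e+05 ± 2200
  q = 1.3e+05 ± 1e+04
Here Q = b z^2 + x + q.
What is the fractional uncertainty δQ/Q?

0.0677

Let p = b·z^2 = 1.89e+05. δp/p = √((1·δb/b)² + (2·δz/z)²) = √(0.00312 + 0.0185) = 0.147, so δp = 27800.
Q = p + x + q: δQ = √(δp² + δx² + δq²) = √(7.75e+08 + 4.84e+06 + 1e+08) = 29700
Q = 4.38e+05, so δQ/Q = 29700/4.38e+05 = 0.0677.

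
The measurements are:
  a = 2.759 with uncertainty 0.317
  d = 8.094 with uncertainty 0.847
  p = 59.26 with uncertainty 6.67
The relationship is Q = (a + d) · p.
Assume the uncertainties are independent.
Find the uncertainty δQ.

Let u = a + d = 10.85. δu = √(δa² + δd²) = √(0.100 + 0.717) = 0.904, so δu/u = 0.0833.
Q is then a monomial in u, p:
δQ/Q = √((δu/u)² + (1·δp/p)²) = √(0.00694 + 0.0127) = 0.140
Q = 643.1, so δQ = 0.140 × 643.1 = 90.1.

90.1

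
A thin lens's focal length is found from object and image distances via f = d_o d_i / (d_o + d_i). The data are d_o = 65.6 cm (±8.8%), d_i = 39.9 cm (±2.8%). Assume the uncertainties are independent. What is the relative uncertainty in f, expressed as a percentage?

∂f/∂d_o = (d_i/(d_o+d_i))² = 0.143;  ∂f/∂d_i = (d_o/(d_o+d_i))² = 0.387
δf = √((∂f/∂d_o · δd_o)² + (∂f/∂d_i · δd_i)²) = √(0.682 + 0.187) = 0.932 cm
f = 24.8 cm, so δf/f = 0.932/24.8 = 0.0376.

3.76%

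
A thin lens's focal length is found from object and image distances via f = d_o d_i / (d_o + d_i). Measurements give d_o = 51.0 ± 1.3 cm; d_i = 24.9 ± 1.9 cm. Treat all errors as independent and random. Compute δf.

0.869 cm

∂f/∂d_o = (d_i/(d_o+d_i))² = 0.108;  ∂f/∂d_i = (d_o/(d_o+d_i))² = 0.451
δf = √((∂f/∂d_o · δd_o)² + (∂f/∂d_i · δd_i)²) = √(0.0196 + 0.736) = 0.869 cm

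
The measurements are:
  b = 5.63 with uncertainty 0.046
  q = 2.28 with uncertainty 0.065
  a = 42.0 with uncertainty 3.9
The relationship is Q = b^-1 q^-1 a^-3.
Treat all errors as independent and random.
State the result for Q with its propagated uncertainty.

(1.05 ± 0.295) × 10^-6

Each factor contributes (exponent × relative error)² to (δQ/Q)²:
  (-1·δb/b)² = (-1×0.00817)² = 6.68e-05;  (-1·δq/q)² = (-1×0.0285)² = 0.000813;  (-3·δa/a)² = (-3×0.0929)² = 0.0776
δQ/Q = √(0.0785) = 0.280
Q = 1.05e-06, so δQ = 0.280 × 1.05e-06 = 2.95e-07.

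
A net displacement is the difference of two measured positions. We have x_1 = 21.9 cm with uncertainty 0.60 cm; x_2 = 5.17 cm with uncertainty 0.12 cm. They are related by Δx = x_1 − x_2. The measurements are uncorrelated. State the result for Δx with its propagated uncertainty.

16.7 ± 0.612 cm

Sums and differences: (δΔx)² = Σ (cᵢ δxᵢ)².
  (δx_1)² = 0.360;  (δx_2)² = 0.0144
δΔx = √(0.374) = 0.612 cm
Δx = 16.7 cm.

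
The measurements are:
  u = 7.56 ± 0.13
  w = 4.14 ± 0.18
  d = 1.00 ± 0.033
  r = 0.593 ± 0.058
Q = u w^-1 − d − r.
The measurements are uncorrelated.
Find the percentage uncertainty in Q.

Let p = u·w^-1 = 1.83. δp/p = √((1·δu/u)² + (-1·δw/w)²) = √(0.000296 + 0.00189) = 0.0468, so δp = 0.0854.
Q = p − d − r: δQ = √(δp² + δd² + δr²) = √(0.00729 + 0.00109 + 0.00336) = 0.108
Q = 0.233, so δQ/Q = 0.108/0.233 = 0.465.

46.5%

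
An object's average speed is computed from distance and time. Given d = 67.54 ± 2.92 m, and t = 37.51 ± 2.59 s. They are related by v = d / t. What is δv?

0.147 m/s

Since v is a product/quotient, work with relative uncertainties:
  (1·δd/d)² = (1×0.0432)² = 0.00187;  (-1·δt/t)² = (-1×0.0690)² = 0.00477
δv/v = √(0.00664) = 0.0815
v = 1.801 m/s, so δv = 0.0815 × 1.801 = 0.147 m/s.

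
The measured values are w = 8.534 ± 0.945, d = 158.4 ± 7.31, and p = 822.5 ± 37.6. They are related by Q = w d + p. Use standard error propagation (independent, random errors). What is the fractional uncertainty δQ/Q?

0.0766

Let h = w·d = 1352. δh/h = √((1·δw/w)² + (1·δd/d)²) = √(0.0123 + 0.00213) = 0.120, so δh = 162.
Q = h + p: δQ = √(δh² + δp²) = √(26300 + 1410) = 166
Q = 2174, so δQ/Q = 166/2174 = 0.0766.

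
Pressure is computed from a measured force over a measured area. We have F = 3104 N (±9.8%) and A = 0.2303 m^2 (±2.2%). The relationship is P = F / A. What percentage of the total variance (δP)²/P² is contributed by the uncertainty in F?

(δP/P)² = (1·δF/F)² + (-1·δA/A)²
  F term: (1×0.0980)² = 0.00960
  A term: (-1×0.0220)² = 0.000484
Total = 0.0101. Share from F = 0.00960/0.0101 = 0.952.

95.2%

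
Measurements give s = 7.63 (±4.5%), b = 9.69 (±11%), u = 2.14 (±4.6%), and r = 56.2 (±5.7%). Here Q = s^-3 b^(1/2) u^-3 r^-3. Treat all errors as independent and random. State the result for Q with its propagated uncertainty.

Products/powers → add relative errors in quadrature, weighted by exponent:
  (-3·δs/s)² = (-3×0.0450)² = 0.0182;  (½·δb/b)² = (0.5×0.110)² = 0.00302;  (-3·δu/u)² = (-3×0.0460)² = 0.0190;  (-3·δr/r)² = (-3×0.0570)² = 0.0292
δQ/Q = √(0.0695) = 0.264
Q = 4.03e-09, so δQ = 0.264 × 4.03e-09 = 1.06e-09.

(4.03 ± 1.06) × 10^-9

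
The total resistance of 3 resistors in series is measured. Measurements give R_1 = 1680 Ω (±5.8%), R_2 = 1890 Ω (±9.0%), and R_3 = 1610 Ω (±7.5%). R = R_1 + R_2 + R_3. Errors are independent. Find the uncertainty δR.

230 Ω

Absolute uncertainties add in quadrature for a linear combination:
  (δR_1)² = 9490;  (δR_2)² = 28900;  (δR_3)² = 14600
δR = √(53000) = 230 Ω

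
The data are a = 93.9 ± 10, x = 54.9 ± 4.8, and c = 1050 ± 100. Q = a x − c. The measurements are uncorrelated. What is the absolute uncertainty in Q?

Let p = a·x = 5160. δp/p = √((1·δa/a)² + (1·δx/x)²) = √(0.0113 + 0.00764) = 0.138, so δp = 710.
Q = p − c: δQ = √(δp² + δc²) = √(5.05e+05 + 10000) = 717

717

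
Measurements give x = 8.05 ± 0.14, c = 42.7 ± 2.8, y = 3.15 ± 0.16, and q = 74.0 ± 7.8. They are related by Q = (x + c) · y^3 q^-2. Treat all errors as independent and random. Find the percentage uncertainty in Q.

26.6%

Let u = x + c = 50.8. δu = √(δx² + δc²) = √(0.0196 + 7.84) = 2.80, so δu/u = 0.0552.
Q is then a monomial in u, y, q:
δQ/Q = √((δu/u)² + (3·δy/y)² + (-2·δq/q)²) = √(0.00305 + 0.0232 + 0.0444) = 0.266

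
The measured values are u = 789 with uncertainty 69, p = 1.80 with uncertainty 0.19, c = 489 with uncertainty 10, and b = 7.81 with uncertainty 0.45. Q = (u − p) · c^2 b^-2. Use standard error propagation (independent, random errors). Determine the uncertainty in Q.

4.64e+05

Let w = u − p = 787. δw = √(δu² + δp²) = √(4760 + 0.0361) = 69.0, so δw/w = 0.0877.
Q is then a monomial in w, c, b:
δQ/Q = √((δw/w)² + (2·δc/c)² + (-2·δb/b)²) = √(0.00768 + 0.00167 + 0.0133) = 0.150
Q = 3.09e+06, so δQ = 0.150 × 3.09e+06 = 4.64e+05.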